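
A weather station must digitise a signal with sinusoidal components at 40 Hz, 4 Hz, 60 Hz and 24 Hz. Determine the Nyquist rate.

Highest-frequency component: 60 Hz.
Nyquist rate = 2 × 60 Hz = 120 Hz.

120 Hz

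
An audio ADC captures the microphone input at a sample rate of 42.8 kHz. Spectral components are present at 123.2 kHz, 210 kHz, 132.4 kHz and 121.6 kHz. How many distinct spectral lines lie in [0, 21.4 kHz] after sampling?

fs/2 = 21.4 kHz.
123.2 kHz mod fs = 37.6 kHz.
37.6 kHz > fs/2 = 21.4 kHz, folds to fs − 37.6 kHz = 5.2 kHz.
210 kHz mod fs = 38.8 kHz.
38.8 kHz > fs/2 = 21.4 kHz, folds to fs − 38.8 kHz = 4 kHz.
132.4 kHz mod fs = 4 kHz.
4 kHz ≤ fs/2 = 21.4 kHz, appears at 4 kHz.
121.6 kHz mod fs = 36 kHz.
36 kHz > fs/2 = 21.4 kHz, folds to fs − 36 kHz = 6.8 kHz.
Distinct values: {4 kHz, 5.2 kHz, 6.8 kHz} → 3.

3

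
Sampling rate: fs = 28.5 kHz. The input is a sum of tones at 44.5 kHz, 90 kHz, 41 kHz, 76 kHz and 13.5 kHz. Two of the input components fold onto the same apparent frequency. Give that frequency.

12.5 kHz

fs/2 = 14.25 kHz.
44.5 kHz mod fs = 16 kHz.
16 kHz > fs/2 = 14.25 kHz, folds to fs − 16 kHz = 12.5 kHz.
90 kHz mod fs = 4.5 kHz.
4.5 kHz ≤ fs/2 = 14.25 kHz, appears at 4.5 kHz.
41 kHz mod fs = 12.5 kHz.
12.5 kHz ≤ fs/2 = 14.25 kHz, appears at 12.5 kHz.
76 kHz mod fs = 19 kHz.
19 kHz > fs/2 = 14.25 kHz, folds to fs − 19 kHz = 9.5 kHz.
13.5 kHz ≤ fs/2 = 14.25 kHz, passes unchanged.
41 kHz and 44.5 kHz both map to 12.5 kHz.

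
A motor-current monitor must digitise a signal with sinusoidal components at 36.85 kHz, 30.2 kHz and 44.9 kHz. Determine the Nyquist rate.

89.8 kHz

Highest-frequency component: 44.9 kHz.
Nyquist rate = 2 × 44.9 kHz = 89.8 kHz.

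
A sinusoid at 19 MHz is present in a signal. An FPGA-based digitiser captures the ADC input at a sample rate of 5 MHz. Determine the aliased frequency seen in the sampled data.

1 MHz

19 MHz mod fs = 4 MHz.
4 MHz > fs/2 = 2.5 MHz, folds to fs − 4 MHz = 1 MHz.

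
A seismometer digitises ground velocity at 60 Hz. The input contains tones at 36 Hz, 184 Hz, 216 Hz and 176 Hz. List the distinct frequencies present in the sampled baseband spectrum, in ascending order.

4 Hz, 24 Hz

fs/2 = 30 Hz.
36 Hz > fs/2 = 30 Hz, folds to fs − 36 Hz = 24 Hz.
184 Hz mod fs = 4 Hz.
4 Hz ≤ fs/2 = 30 Hz, appears at 4 Hz.
216 Hz mod fs = 36 Hz.
36 Hz > fs/2 = 30 Hz, folds to fs − 36 Hz = 24 Hz.
176 Hz mod fs = 56 Hz.
56 Hz > fs/2 = 30 Hz, folds to fs − 56 Hz = 4 Hz.
Distinct values: {4 Hz, 24 Hz}.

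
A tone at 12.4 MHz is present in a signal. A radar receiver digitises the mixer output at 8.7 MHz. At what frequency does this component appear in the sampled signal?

3.7 MHz

12.4 MHz mod fs = 3.7 MHz.
3.7 MHz ≤ fs/2 = 4.35 MHz, appears at 3.7 MHz.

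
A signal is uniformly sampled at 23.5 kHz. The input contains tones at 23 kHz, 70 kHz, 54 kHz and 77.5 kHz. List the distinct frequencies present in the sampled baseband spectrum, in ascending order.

fs/2 = 11.75 kHz.
23 kHz > fs/2 = 11.75 kHz, folds to fs − 23 kHz = 0.5 kHz.
70 kHz mod fs = 23 kHz.
23 kHz > fs/2 = 11.75 kHz, folds to fs − 23 kHz = 0.5 kHz.
54 kHz mod fs = 7 kHz.
7 kHz ≤ fs/2 = 11.75 kHz, appears at 7 kHz.
77.5 kHz mod fs = 7 kHz.
7 kHz ≤ fs/2 = 11.75 kHz, appears at 7 kHz.
Distinct values: {0.5 kHz, 7 kHz}.

0.5 kHz, 7 kHz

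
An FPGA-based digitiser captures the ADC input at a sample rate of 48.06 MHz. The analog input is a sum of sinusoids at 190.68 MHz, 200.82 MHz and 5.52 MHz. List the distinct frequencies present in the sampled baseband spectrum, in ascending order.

fs/2 = 24.03 MHz.
190.68 MHz mod fs = 46.5 MHz.
46.5 MHz > fs/2 = 24.03 MHz, folds to fs − 46.5 MHz = 1.56 MHz.
200.82 MHz mod fs = 8.58 MHz.
8.58 MHz ≤ fs/2 = 24.03 MHz, appears at 8.58 MHz.
5.52 MHz ≤ fs/2 = 24.03 MHz, passes unchanged.
Distinct values: {1.56 MHz, 5.52 MHz, 8.58 MHz}.

1.56 MHz, 5.52 MHz, 8.58 MHz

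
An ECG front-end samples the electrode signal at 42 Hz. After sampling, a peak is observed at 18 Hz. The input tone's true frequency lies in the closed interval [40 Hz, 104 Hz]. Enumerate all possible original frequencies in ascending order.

60 Hz, 66 Hz, 102 Hz

Frequencies that alias to 18 Hz are k·fs ± 18 Hz for integer k ≥ 0.
k=0: 18 Hz.
k=1: 24 Hz, 60 Hz.
k=2: 66 Hz, 102 Hz.
k=3: 108 Hz, 144 Hz.
Within [40 Hz, 104 Hz]: 60 Hz, 66 Hz, 102 Hz.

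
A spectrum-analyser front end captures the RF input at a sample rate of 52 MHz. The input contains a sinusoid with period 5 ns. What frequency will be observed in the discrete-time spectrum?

8 MHz

T = 5 ns → f = 1/T = 200 MHz.
200 MHz mod fs = 44 MHz.
44 MHz > fs/2 = 26 MHz, folds to fs − 44 MHz = 8 MHz.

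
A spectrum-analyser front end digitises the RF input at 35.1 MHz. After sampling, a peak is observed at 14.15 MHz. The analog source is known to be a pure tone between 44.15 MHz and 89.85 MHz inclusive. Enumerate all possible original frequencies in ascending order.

Frequencies that alias to 14.15 MHz are k·fs ± 14.15 MHz for integer k ≥ 0.
k=0: 14.15 MHz.
k=1: 20.95 MHz, 49.25 MHz.
k=2: 56.05 MHz, 84.35 MHz.
k=3: 91.15 MHz, 119.45 MHz.
Within [44.15 MHz, 89.85 MHz]: 49.25 MHz, 56.05 MHz, 84.35 MHz.

49.25 MHz, 56.05 MHz, 84.35 MHz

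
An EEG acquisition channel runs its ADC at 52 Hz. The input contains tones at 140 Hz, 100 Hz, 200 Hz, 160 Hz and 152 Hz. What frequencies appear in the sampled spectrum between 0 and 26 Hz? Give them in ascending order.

4 Hz, 8 Hz, 16 Hz

fs/2 = 26 Hz.
140 Hz mod fs = 36 Hz.
36 Hz > fs/2 = 26 Hz, folds to fs − 36 Hz = 16 Hz.
100 Hz mod fs = 48 Hz.
48 Hz > fs/2 = 26 Hz, folds to fs − 48 Hz = 4 Hz.
200 Hz mod fs = 44 Hz.
44 Hz > fs/2 = 26 Hz, folds to fs − 44 Hz = 8 Hz.
160 Hz mod fs = 4 Hz.
4 Hz ≤ fs/2 = 26 Hz, appears at 4 Hz.
152 Hz mod fs = 48 Hz.
48 Hz > fs/2 = 26 Hz, folds to fs − 48 Hz = 4 Hz.
Distinct values: {4 Hz, 8 Hz, 16 Hz}.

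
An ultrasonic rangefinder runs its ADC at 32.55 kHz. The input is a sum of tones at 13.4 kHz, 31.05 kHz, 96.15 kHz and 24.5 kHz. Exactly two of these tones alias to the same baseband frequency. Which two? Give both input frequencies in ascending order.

fs/2 = 16.275 kHz.
13.4 kHz ≤ fs/2 = 16.275 kHz, passes unchanged.
31.05 kHz > fs/2 = 16.275 kHz, folds to fs − 31.05 kHz = 1.5 kHz.
96.15 kHz mod fs = 31.05 kHz.
31.05 kHz > fs/2 = 16.275 kHz, folds to fs − 31.05 kHz = 1.5 kHz.
24.5 kHz > fs/2 = 16.275 kHz, folds to fs − 24.5 kHz = 8.05 kHz.
31.05 kHz and 96.15 kHz both map to 1.5 kHz.

31.05 kHz, 96.15 kHz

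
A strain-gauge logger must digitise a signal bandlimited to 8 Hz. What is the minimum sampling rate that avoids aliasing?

Nyquist rate = 2 × 8 Hz = 16 Hz.

16 Hz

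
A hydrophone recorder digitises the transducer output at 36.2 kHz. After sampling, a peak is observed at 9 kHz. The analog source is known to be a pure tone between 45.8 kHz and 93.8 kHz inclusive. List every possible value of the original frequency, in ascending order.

Frequencies that alias to 9 kHz are k·fs ± 9 kHz for integer k ≥ 0.
k=0: 9 kHz.
k=1: 27.2 kHz, 45.2 kHz.
k=2: 63.4 kHz, 81.4 kHz.
k=3: 99.6 kHz, 117.6 kHz.
Within [45.8 kHz, 93.8 kHz]: 63.4 kHz, 81.4 kHz.

63.4 kHz, 81.4 kHz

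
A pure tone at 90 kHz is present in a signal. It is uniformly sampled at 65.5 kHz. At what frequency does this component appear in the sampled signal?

24.5 kHz

90 kHz mod fs = 24.5 kHz.
24.5 kHz ≤ fs/2 = 32.75 kHz, appears at 24.5 kHz.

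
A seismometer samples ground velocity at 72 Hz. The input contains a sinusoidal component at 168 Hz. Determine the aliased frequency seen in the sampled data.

168 Hz mod fs = 24 Hz.
24 Hz ≤ fs/2 = 36 Hz, appears at 24 Hz.

24 Hz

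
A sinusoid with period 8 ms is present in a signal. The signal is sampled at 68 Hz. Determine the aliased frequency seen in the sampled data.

T = 8 ms → f = 1/T = 125 Hz.
125 Hz mod fs = 57 Hz.
57 Hz > fs/2 = 34 Hz, folds to fs − 57 Hz = 11 Hz.

11 Hz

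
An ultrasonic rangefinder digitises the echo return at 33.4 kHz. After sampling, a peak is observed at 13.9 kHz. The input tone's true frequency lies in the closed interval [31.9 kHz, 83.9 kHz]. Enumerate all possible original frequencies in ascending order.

Frequencies that alias to 13.9 kHz are k·fs ± 13.9 kHz for integer k ≥ 0.
k=0: 13.9 kHz.
k=1: 19.5 kHz, 47.3 kHz.
k=2: 52.9 kHz, 80.7 kHz.
k=3: 86.3 kHz, 114.1 kHz.
Within [31.9 kHz, 83.9 kHz]: 47.3 kHz, 52.9 kHz, 80.7 kHz.

47.3 kHz, 52.9 kHz, 80.7 kHz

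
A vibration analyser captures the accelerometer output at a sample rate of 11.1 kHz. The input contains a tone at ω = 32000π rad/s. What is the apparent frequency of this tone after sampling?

4.9 kHz

ω = 32000π rad/s → f = ω/(2π) = 16000 Hz = 16 kHz.
16 kHz mod fs = 4.9 kHz.
4.9 kHz ≤ fs/2 = 5.55 kHz, appears at 4.9 kHz.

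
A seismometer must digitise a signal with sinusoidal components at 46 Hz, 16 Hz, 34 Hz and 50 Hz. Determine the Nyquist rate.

Highest-frequency component: 50 Hz.
Nyquist rate = 2 × 50 Hz = 100 Hz.

100 Hz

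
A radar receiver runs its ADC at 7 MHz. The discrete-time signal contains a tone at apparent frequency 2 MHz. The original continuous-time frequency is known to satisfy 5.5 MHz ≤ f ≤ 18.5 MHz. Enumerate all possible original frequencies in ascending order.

9 MHz, 12 MHz, 16 MHz

Frequencies that alias to 2 MHz are k·fs ± 2 MHz for integer k ≥ 0.
k=0: 2 MHz.
k=1: 5 MHz, 9 MHz.
k=2: 12 MHz, 16 MHz.
k=3: 19 MHz, 23 MHz.
Within [5.5 MHz, 18.5 MHz]: 9 MHz, 12 MHz, 16 MHz.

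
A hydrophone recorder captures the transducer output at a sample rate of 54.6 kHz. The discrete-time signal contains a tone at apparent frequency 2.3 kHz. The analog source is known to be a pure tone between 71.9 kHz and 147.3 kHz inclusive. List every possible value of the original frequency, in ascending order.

Frequencies that alias to 2.3 kHz are k·fs ± 2.3 kHz for integer k ≥ 0.
k=0: 2.3 kHz.
k=1: 52.3 kHz, 56.9 kHz.
k=2: 106.9 kHz, 111.5 kHz.
k=3: 161.5 kHz, 166.1 kHz.
Within [71.9 kHz, 147.3 kHz]: 106.9 kHz, 111.5 kHz.

106.9 kHz, 111.5 kHz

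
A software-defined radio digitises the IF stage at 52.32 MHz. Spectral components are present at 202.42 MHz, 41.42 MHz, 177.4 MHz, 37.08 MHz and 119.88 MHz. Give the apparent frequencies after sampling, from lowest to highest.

fs/2 = 26.16 MHz.
202.42 MHz mod fs = 45.46 MHz.
45.46 MHz > fs/2 = 26.16 MHz, folds to fs − 45.46 MHz = 6.86 MHz.
41.42 MHz > fs/2 = 26.16 MHz, folds to fs − 41.42 MHz = 10.9 MHz.
177.4 MHz mod fs = 20.44 MHz.
20.44 MHz ≤ fs/2 = 26.16 MHz, appears at 20.44 MHz.
37.08 MHz > fs/2 = 26.16 MHz, folds to fs − 37.08 MHz = 15.24 MHz.
119.88 MHz mod fs = 15.24 MHz.
15.24 MHz ≤ fs/2 = 26.16 MHz, appears at 15.24 MHz.
Distinct values: {6.86 MHz, 10.9 MHz, 15.24 MHz, 20.44 MHz}.

6.86 MHz, 10.9 MHz, 15.24 MHz, 20.44 MHz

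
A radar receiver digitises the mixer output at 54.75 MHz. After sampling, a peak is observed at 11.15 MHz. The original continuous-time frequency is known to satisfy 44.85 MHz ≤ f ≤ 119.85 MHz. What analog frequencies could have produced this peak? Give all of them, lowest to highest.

Frequencies that alias to 11.15 MHz are k·fs ± 11.15 MHz for integer k ≥ 0.
k=0: 11.15 MHz.
k=1: 43.6 MHz, 65.9 MHz.
k=2: 98.35 MHz, 120.65 MHz.
k=3: 153.1 MHz, 175.4 MHz.
Within [44.85 MHz, 119.85 MHz]: 65.9 MHz, 98.35 MHz.

65.9 MHz, 98.35 MHz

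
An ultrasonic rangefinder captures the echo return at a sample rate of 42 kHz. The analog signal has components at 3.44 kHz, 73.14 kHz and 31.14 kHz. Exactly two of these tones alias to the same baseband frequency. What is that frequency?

fs/2 = 21 kHz.
3.44 kHz ≤ fs/2 = 21 kHz, passes unchanged.
73.14 kHz mod fs = 31.14 kHz.
31.14 kHz > fs/2 = 21 kHz, folds to fs − 31.14 kHz = 10.86 kHz.
31.14 kHz > fs/2 = 21 kHz, folds to fs − 31.14 kHz = 10.86 kHz.
31.14 kHz and 73.14 kHz both map to 10.86 kHz.

10.86 kHz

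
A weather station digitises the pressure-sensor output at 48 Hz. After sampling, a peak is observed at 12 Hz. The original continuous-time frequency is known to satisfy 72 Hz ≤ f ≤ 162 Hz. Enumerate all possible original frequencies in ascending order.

Frequencies that alias to 12 Hz are k·fs ± 12 Hz for integer k ≥ 0.
k=0: 12 Hz.
k=1: 36 Hz, 60 Hz.
k=2: 84 Hz, 108 Hz.
k=3: 132 Hz, 156 Hz.
k=4: 180 Hz, 204 Hz.
Within [72 Hz, 162 Hz]: 84 Hz, 108 Hz, 132 Hz, 156 Hz.

84 Hz, 108 Hz, 132 Hz, 156 Hz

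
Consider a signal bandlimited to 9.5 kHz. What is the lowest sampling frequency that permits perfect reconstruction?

19 kHz

Nyquist rate = 2 × 9.5 kHz = 19 kHz.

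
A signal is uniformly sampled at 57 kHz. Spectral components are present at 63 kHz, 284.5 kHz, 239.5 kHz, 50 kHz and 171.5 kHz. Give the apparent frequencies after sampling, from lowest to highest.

fs/2 = 28.5 kHz.
63 kHz mod fs = 6 kHz.
6 kHz ≤ fs/2 = 28.5 kHz, appears at 6 kHz.
284.5 kHz mod fs = 56.5 kHz.
56.5 kHz > fs/2 = 28.5 kHz, folds to fs − 56.5 kHz = 0.5 kHz.
239.5 kHz mod fs = 11.5 kHz.
11.5 kHz ≤ fs/2 = 28.5 kHz, appears at 11.5 kHz.
50 kHz > fs/2 = 28.5 kHz, folds to fs − 50 kHz = 7 kHz.
171.5 kHz mod fs = 0.5 kHz.
0.5 kHz ≤ fs/2 = 28.5 kHz, appears at 0.5 kHz.
Distinct values: {0.5 kHz, 6 kHz, 7 kHz, 11.5 kHz}.

0.5 kHz, 6 kHz, 7 kHz, 11.5 kHz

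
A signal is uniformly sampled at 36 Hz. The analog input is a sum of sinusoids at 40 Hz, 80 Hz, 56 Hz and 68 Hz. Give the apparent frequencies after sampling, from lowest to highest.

fs/2 = 18 Hz.
40 Hz mod fs = 4 Hz.
4 Hz ≤ fs/2 = 18 Hz, appears at 4 Hz.
80 Hz mod fs = 8 Hz.
8 Hz ≤ fs/2 = 18 Hz, appears at 8 Hz.
56 Hz mod fs = 20 Hz.
20 Hz > fs/2 = 18 Hz, folds to fs − 20 Hz = 16 Hz.
68 Hz mod fs = 32 Hz.
32 Hz > fs/2 = 18 Hz, folds to fs − 32 Hz = 4 Hz.
Distinct values: {4 Hz, 8 Hz, 16 Hz}.

4 Hz, 8 Hz, 16 Hz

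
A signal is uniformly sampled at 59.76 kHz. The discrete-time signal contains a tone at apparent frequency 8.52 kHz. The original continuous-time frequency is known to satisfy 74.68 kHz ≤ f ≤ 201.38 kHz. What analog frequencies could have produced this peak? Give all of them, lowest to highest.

111 kHz, 128.04 kHz, 170.76 kHz, 187.8 kHz

Frequencies that alias to 8.52 kHz are k·fs ± 8.52 kHz for integer k ≥ 0.
k=0: 8.52 kHz.
k=1: 51.24 kHz, 68.28 kHz.
k=2: 111 kHz, 128.04 kHz.
k=3: 170.76 kHz, 187.8 kHz.
k=4: 230.52 kHz, 247.56 kHz.
Within [74.68 kHz, 201.38 kHz]: 111 kHz, 128.04 kHz, 170.76 kHz, 187.8 kHz.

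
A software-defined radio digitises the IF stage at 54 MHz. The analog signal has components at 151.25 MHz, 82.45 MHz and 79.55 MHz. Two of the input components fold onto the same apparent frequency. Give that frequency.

25.55 MHz

fs/2 = 27 MHz.
151.25 MHz mod fs = 43.25 MHz.
43.25 MHz > fs/2 = 27 MHz, folds to fs − 43.25 MHz = 10.75 MHz.
82.45 MHz mod fs = 28.45 MHz.
28.45 MHz > fs/2 = 27 MHz, folds to fs − 28.45 MHz = 25.55 MHz.
79.55 MHz mod fs = 25.55 MHz.
25.55 MHz ≤ fs/2 = 27 MHz, appears at 25.55 MHz.
79.55 MHz and 82.45 MHz both map to 25.55 MHz.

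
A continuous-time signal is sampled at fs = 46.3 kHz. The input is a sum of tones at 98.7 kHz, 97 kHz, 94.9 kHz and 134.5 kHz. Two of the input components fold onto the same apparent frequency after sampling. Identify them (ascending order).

fs/2 = 23.15 kHz.
98.7 kHz mod fs = 6.1 kHz.
6.1 kHz ≤ fs/2 = 23.15 kHz, appears at 6.1 kHz.
97 kHz mod fs = 4.4 kHz.
4.4 kHz ≤ fs/2 = 23.15 kHz, appears at 4.4 kHz.
94.9 kHz mod fs = 2.3 kHz.
2.3 kHz ≤ fs/2 = 23.15 kHz, appears at 2.3 kHz.
134.5 kHz mod fs = 41.9 kHz.
41.9 kHz > fs/2 = 23.15 kHz, folds to fs − 41.9 kHz = 4.4 kHz.
97 kHz and 134.5 kHz both map to 4.4 kHz.

97 kHz, 134.5 kHz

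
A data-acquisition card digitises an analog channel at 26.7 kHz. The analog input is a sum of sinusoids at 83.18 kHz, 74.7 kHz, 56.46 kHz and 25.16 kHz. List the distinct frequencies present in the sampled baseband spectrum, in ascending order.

1.54 kHz, 3.06 kHz, 3.08 kHz, 5.4 kHz

fs/2 = 13.35 kHz.
83.18 kHz mod fs = 3.08 kHz.
3.08 kHz ≤ fs/2 = 13.35 kHz, appears at 3.08 kHz.
74.7 kHz mod fs = 21.3 kHz.
21.3 kHz > fs/2 = 13.35 kHz, folds to fs − 21.3 kHz = 5.4 kHz.
56.46 kHz mod fs = 3.06 kHz.
3.06 kHz ≤ fs/2 = 13.35 kHz, appears at 3.06 kHz.
25.16 kHz > fs/2 = 13.35 kHz, folds to fs − 25.16 kHz = 1.54 kHz.
Distinct values: {1.54 kHz, 3.06 kHz, 3.08 kHz, 5.4 kHz}.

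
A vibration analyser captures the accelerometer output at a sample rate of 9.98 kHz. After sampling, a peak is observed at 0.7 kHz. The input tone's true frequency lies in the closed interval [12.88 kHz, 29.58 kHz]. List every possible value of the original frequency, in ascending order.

Frequencies that alias to 0.7 kHz are k·fs ± 0.7 kHz for integer k ≥ 0.
k=0: 0.7 kHz.
k=1: 9.28 kHz, 10.68 kHz.
k=2: 19.26 kHz, 20.66 kHz.
k=3: 29.24 kHz, 30.64 kHz.
k=4: 39.22 kHz, 40.62 kHz.
Within [12.88 kHz, 29.58 kHz]: 19.26 kHz, 20.66 kHz, 29.24 kHz.

19.26 kHz, 20.66 kHz, 29.24 kHz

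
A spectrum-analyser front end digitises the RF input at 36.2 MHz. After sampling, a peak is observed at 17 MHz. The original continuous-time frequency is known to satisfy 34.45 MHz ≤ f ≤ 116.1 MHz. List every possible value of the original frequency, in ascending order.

53.2 MHz, 55.4 MHz, 89.4 MHz, 91.6 MHz

Frequencies that alias to 17 MHz are k·fs ± 17 MHz for integer k ≥ 0.
k=0: 17 MHz.
k=1: 19.2 MHz, 53.2 MHz.
k=2: 55.4 MHz, 89.4 MHz.
k=3: 91.6 MHz, 125.6 MHz.
k=4: 127.8 MHz, 161.8 MHz.
Within [34.45 MHz, 116.1 MHz]: 53.2 MHz, 55.4 MHz, 89.4 MHz, 91.6 MHz.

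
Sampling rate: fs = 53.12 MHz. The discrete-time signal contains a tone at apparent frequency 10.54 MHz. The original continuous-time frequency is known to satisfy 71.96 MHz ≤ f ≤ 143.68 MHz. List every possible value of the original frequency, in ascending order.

Frequencies that alias to 10.54 MHz are k·fs ± 10.54 MHz for integer k ≥ 0.
k=0: 10.54 MHz.
k=1: 42.58 MHz, 63.66 MHz.
k=2: 95.7 MHz, 116.78 MHz.
k=3: 148.82 MHz, 169.9 MHz.
Within [71.96 MHz, 143.68 MHz]: 95.7 MHz, 116.78 MHz.

95.7 MHz, 116.78 MHz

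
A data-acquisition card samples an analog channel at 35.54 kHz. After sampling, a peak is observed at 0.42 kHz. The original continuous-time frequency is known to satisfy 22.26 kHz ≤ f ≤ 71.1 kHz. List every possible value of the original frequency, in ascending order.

Frequencies that alias to 0.42 kHz are k·fs ± 0.42 kHz for integer k ≥ 0.
k=0: 0.42 kHz.
k=1: 35.12 kHz, 35.96 kHz.
k=2: 70.66 kHz, 71.5 kHz.
k=3: 106.2 kHz, 107.04 kHz.
Within [22.26 kHz, 71.1 kHz]: 35.12 kHz, 35.96 kHz, 70.66 kHz.

35.12 kHz, 35.96 kHz, 70.66 kHz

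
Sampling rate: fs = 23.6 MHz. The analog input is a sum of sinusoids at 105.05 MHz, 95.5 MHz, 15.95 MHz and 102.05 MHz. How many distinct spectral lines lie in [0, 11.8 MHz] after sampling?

3

fs/2 = 11.8 MHz.
105.05 MHz mod fs = 10.65 MHz.
10.65 MHz ≤ fs/2 = 11.8 MHz, appears at 10.65 MHz.
95.5 MHz mod fs = 1.1 MHz.
1.1 MHz ≤ fs/2 = 11.8 MHz, appears at 1.1 MHz.
15.95 MHz > fs/2 = 11.8 MHz, folds to fs − 15.95 MHz = 7.65 MHz.
102.05 MHz mod fs = 7.65 MHz.
7.65 MHz ≤ fs/2 = 11.8 MHz, appears at 7.65 MHz.
Distinct values: {1.1 MHz, 7.65 MHz, 10.65 MHz} → 3.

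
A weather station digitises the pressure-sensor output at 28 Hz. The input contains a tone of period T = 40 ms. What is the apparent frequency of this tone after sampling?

3 Hz

T = 40 ms → f = 1/T = 25 Hz.
25 Hz > fs/2 = 14 Hz, folds to fs − 25 Hz = 3 Hz.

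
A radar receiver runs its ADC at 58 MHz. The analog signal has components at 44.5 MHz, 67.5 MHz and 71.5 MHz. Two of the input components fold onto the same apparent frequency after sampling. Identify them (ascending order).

44.5 MHz, 71.5 MHz

fs/2 = 29 MHz.
44.5 MHz > fs/2 = 29 MHz, folds to fs − 44.5 MHz = 13.5 MHz.
67.5 MHz mod fs = 9.5 MHz.
9.5 MHz ≤ fs/2 = 29 MHz, appears at 9.5 MHz.
71.5 MHz mod fs = 13.5 MHz.
13.5 MHz ≤ fs/2 = 29 MHz, appears at 13.5 MHz.
44.5 MHz and 71.5 MHz both map to 13.5 MHz.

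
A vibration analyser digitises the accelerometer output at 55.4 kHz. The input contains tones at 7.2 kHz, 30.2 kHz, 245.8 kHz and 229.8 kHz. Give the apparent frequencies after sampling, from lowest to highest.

7.2 kHz, 8.2 kHz, 24.2 kHz, 25.2 kHz

fs/2 = 27.7 kHz.
7.2 kHz ≤ fs/2 = 27.7 kHz, passes unchanged.
30.2 kHz > fs/2 = 27.7 kHz, folds to fs − 30.2 kHz = 25.2 kHz.
245.8 kHz mod fs = 24.2 kHz.
24.2 kHz ≤ fs/2 = 27.7 kHz, appears at 24.2 kHz.
229.8 kHz mod fs = 8.2 kHz.
8.2 kHz ≤ fs/2 = 27.7 kHz, appears at 8.2 kHz.
Distinct values: {7.2 kHz, 8.2 kHz, 24.2 kHz, 25.2 kHz}.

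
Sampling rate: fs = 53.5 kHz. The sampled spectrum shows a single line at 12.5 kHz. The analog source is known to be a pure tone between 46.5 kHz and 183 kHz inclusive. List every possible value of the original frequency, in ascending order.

Frequencies that alias to 12.5 kHz are k·fs ± 12.5 kHz for integer k ≥ 0.
k=0: 12.5 kHz.
k=1: 41 kHz, 66 kHz.
k=2: 94.5 kHz, 119.5 kHz.
k=3: 148 kHz, 173 kHz.
k=4: 201.5 kHz, 226.5 kHz.
Within [46.5 kHz, 183 kHz]: 66 kHz, 94.5 kHz, 119.5 kHz, 148 kHz, 173 kHz.

66 kHz, 94.5 kHz, 119.5 kHz, 148 kHz, 173 kHz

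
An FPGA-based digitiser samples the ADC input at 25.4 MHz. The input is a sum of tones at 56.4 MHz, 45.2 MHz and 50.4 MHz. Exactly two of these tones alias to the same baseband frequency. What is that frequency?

fs/2 = 12.7 MHz.
56.4 MHz mod fs = 5.6 MHz.
5.6 MHz ≤ fs/2 = 12.7 MHz, appears at 5.6 MHz.
45.2 MHz mod fs = 19.8 MHz.
19.8 MHz > fs/2 = 12.7 MHz, folds to fs − 19.8 MHz = 5.6 MHz.
50.4 MHz mod fs = 25 MHz.
25 MHz > fs/2 = 12.7 MHz, folds to fs − 25 MHz = 0.4 MHz.
45.2 MHz and 56.4 MHz both map to 5.6 MHz.

5.6 MHz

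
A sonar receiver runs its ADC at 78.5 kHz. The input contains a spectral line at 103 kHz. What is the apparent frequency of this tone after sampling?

103 kHz mod fs = 24.5 kHz.
24.5 kHz ≤ fs/2 = 39.25 kHz, appears at 24.5 kHz.

24.5 kHz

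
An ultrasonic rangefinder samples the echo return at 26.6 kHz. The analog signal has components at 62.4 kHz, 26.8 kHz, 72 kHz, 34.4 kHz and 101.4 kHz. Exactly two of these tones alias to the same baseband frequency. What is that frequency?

7.8 kHz

fs/2 = 13.3 kHz.
62.4 kHz mod fs = 9.2 kHz.
9.2 kHz ≤ fs/2 = 13.3 kHz, appears at 9.2 kHz.
26.8 kHz mod fs = 0.2 kHz.
0.2 kHz ≤ fs/2 = 13.3 kHz, appears at 0.2 kHz.
72 kHz mod fs = 18.8 kHz.
18.8 kHz > fs/2 = 13.3 kHz, folds to fs − 18.8 kHz = 7.8 kHz.
34.4 kHz mod fs = 7.8 kHz.
7.8 kHz ≤ fs/2 = 13.3 kHz, appears at 7.8 kHz.
101.4 kHz mod fs = 21.6 kHz.
21.6 kHz > fs/2 = 13.3 kHz, folds to fs − 21.6 kHz = 5 kHz.
34.4 kHz and 72 kHz both map to 7.8 kHz.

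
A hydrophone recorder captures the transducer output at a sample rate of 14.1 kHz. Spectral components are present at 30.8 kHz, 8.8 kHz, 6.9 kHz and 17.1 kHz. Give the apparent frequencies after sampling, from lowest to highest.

2.6 kHz, 3 kHz, 5.3 kHz, 6.9 kHz

fs/2 = 7.05 kHz.
30.8 kHz mod fs = 2.6 kHz.
2.6 kHz ≤ fs/2 = 7.05 kHz, appears at 2.6 kHz.
8.8 kHz > fs/2 = 7.05 kHz, folds to fs − 8.8 kHz = 5.3 kHz.
6.9 kHz ≤ fs/2 = 7.05 kHz, passes unchanged.
17.1 kHz mod fs = 3 kHz.
3 kHz ≤ fs/2 = 7.05 kHz, appears at 3 kHz.
Distinct values: {2.6 kHz, 3 kHz, 5.3 kHz, 6.9 kHz}.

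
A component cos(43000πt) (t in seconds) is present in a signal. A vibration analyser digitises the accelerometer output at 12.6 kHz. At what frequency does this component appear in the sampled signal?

3.7 kHz

ω = 43000π rad/s → f = ω/(2π) = 21500 Hz = 21.5 kHz.
21.5 kHz mod fs = 8.9 kHz.
8.9 kHz > fs/2 = 6.3 kHz, folds to fs − 8.9 kHz = 3.7 kHz.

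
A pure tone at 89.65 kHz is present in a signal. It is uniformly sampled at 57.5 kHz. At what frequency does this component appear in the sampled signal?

89.65 kHz mod fs = 32.15 kHz.
32.15 kHz > fs/2 = 28.75 kHz, folds to fs − 32.15 kHz = 25.35 kHz.

25.35 kHz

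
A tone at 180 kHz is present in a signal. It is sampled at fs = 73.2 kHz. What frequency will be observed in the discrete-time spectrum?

180 kHz mod fs = 33.6 kHz.
33.6 kHz ≤ fs/2 = 36.6 kHz, appears at 33.6 kHz.

33.6 kHz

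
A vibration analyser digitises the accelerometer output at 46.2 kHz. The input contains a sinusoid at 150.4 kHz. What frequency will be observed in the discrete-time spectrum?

150.4 kHz mod fs = 11.8 kHz.
11.8 kHz ≤ fs/2 = 23.1 kHz, appears at 11.8 kHz.

11.8 kHz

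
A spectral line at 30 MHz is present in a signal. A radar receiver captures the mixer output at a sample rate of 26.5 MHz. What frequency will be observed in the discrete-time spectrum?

3.5 MHz

30 MHz mod fs = 3.5 MHz.
3.5 MHz ≤ fs/2 = 13.25 MHz, appears at 3.5 MHz.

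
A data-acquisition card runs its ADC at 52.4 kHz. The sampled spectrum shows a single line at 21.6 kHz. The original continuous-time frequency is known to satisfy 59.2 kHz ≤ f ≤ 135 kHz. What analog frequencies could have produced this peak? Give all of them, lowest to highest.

Frequencies that alias to 21.6 kHz are k·fs ± 21.6 kHz for integer k ≥ 0.
k=0: 21.6 kHz.
k=1: 30.8 kHz, 74 kHz.
k=2: 83.2 kHz, 126.4 kHz.
k=3: 135.6 kHz, 178.8 kHz.
Within [59.2 kHz, 135 kHz]: 74 kHz, 83.2 kHz, 126.4 kHz.

74 kHz, 83.2 kHz, 126.4 kHz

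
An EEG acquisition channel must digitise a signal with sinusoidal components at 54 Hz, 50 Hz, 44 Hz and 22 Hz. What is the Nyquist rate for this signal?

108 Hz

Highest-frequency component: 54 Hz.
Nyquist rate = 2 × 54 Hz = 108 Hz.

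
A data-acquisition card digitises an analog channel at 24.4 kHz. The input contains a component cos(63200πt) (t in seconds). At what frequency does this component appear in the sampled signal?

ω = 63200π rad/s → f = ω/(2π) = 31600 Hz = 31.6 kHz.
31.6 kHz mod fs = 7.2 kHz.
7.2 kHz ≤ fs/2 = 12.2 kHz, appears at 7.2 kHz.

7.2 kHz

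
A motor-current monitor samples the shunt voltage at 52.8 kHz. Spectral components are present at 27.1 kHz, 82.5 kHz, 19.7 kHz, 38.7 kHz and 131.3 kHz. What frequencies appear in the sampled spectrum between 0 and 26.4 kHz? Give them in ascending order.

14.1 kHz, 19.7 kHz, 23.1 kHz, 25.7 kHz

fs/2 = 26.4 kHz.
27.1 kHz > fs/2 = 26.4 kHz, folds to fs − 27.1 kHz = 25.7 kHz.
82.5 kHz mod fs = 29.7 kHz.
29.7 kHz > fs/2 = 26.4 kHz, folds to fs − 29.7 kHz = 23.1 kHz.
19.7 kHz ≤ fs/2 = 26.4 kHz, passes unchanged.
38.7 kHz > fs/2 = 26.4 kHz, folds to fs − 38.7 kHz = 14.1 kHz.
131.3 kHz mod fs = 25.7 kHz.
25.7 kHz ≤ fs/2 = 26.4 kHz, appears at 25.7 kHz.
Distinct values: {14.1 kHz, 19.7 kHz, 23.1 kHz, 25.7 kHz}.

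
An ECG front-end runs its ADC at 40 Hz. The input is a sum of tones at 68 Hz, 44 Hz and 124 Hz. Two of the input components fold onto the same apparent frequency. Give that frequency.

fs/2 = 20 Hz.
68 Hz mod fs = 28 Hz.
28 Hz > fs/2 = 20 Hz, folds to fs − 28 Hz = 12 Hz.
44 Hz mod fs = 4 Hz.
4 Hz ≤ fs/2 = 20 Hz, appears at 4 Hz.
124 Hz mod fs = 4 Hz.
4 Hz ≤ fs/2 = 20 Hz, appears at 4 Hz.
44 Hz and 124 Hz both map to 4 Hz.

4 Hz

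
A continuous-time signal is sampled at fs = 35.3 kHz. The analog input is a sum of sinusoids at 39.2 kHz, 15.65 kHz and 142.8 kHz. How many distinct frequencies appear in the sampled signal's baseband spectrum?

3

fs/2 = 17.65 kHz.
39.2 kHz mod fs = 3.9 kHz.
3.9 kHz ≤ fs/2 = 17.65 kHz, appears at 3.9 kHz.
15.65 kHz ≤ fs/2 = 17.65 kHz, passes unchanged.
142.8 kHz mod fs = 1.6 kHz.
1.6 kHz ≤ fs/2 = 17.65 kHz, appears at 1.6 kHz.
Distinct values: {1.6 kHz, 3.9 kHz, 15.65 kHz} → 3.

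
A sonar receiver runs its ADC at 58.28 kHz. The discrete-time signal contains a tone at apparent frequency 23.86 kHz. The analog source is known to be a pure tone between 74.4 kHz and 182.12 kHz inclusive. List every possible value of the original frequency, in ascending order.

82.14 kHz, 92.7 kHz, 140.42 kHz, 150.98 kHz

Frequencies that alias to 23.86 kHz are k·fs ± 23.86 kHz for integer k ≥ 0.
k=0: 23.86 kHz.
k=1: 34.42 kHz, 82.14 kHz.
k=2: 92.7 kHz, 140.42 kHz.
k=3: 150.98 kHz, 198.7 kHz.
k=4: 209.26 kHz, 256.98 kHz.
Within [74.4 kHz, 182.12 kHz]: 82.14 kHz, 92.7 kHz, 140.42 kHz, 150.98 kHz.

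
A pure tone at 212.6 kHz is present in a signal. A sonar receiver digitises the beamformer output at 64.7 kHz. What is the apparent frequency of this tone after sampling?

212.6 kHz mod fs = 18.5 kHz.
18.5 kHz ≤ fs/2 = 32.35 kHz, appears at 18.5 kHz.

18.5 kHz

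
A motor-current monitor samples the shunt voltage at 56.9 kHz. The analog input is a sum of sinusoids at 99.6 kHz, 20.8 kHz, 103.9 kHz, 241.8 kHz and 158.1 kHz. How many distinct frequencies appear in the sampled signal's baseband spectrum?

fs/2 = 28.45 kHz.
99.6 kHz mod fs = 42.7 kHz.
42.7 kHz > fs/2 = 28.45 kHz, folds to fs − 42.7 kHz = 14.2 kHz.
20.8 kHz ≤ fs/2 = 28.45 kHz, passes unchanged.
103.9 kHz mod fs = 47 kHz.
47 kHz > fs/2 = 28.45 kHz, folds to fs − 47 kHz = 9.9 kHz.
241.8 kHz mod fs = 14.2 kHz.
14.2 kHz ≤ fs/2 = 28.45 kHz, appears at 14.2 kHz.
158.1 kHz mod fs = 44.3 kHz.
44.3 kHz > fs/2 = 28.45 kHz, folds to fs − 44.3 kHz = 12.6 kHz.
Distinct values: {9.9 kHz, 12.6 kHz, 14.2 kHz, 20.8 kHz} → 4.

4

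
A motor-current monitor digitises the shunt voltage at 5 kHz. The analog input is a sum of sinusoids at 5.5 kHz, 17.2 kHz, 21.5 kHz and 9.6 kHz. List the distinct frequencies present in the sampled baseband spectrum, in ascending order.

0.4 kHz, 0.5 kHz, 1.5 kHz, 2.2 kHz

fs/2 = 2.5 kHz.
5.5 kHz mod fs = 0.5 kHz.
0.5 kHz ≤ fs/2 = 2.5 kHz, appears at 0.5 kHz.
17.2 kHz mod fs = 2.2 kHz.
2.2 kHz ≤ fs/2 = 2.5 kHz, appears at 2.2 kHz.
21.5 kHz mod fs = 1.5 kHz.
1.5 kHz ≤ fs/2 = 2.5 kHz, appears at 1.5 kHz.
9.6 kHz mod fs = 4.6 kHz.
4.6 kHz > fs/2 = 2.5 kHz, folds to fs − 4.6 kHz = 0.4 kHz.
Distinct values: {0.4 kHz, 0.5 kHz, 1.5 kHz, 2.2 kHz}.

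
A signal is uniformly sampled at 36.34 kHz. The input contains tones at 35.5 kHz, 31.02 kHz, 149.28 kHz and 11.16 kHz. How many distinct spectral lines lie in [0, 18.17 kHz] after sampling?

4

fs/2 = 18.17 kHz.
35.5 kHz > fs/2 = 18.17 kHz, folds to fs − 35.5 kHz = 0.84 kHz.
31.02 kHz > fs/2 = 18.17 kHz, folds to fs − 31.02 kHz = 5.32 kHz.
149.28 kHz mod fs = 3.92 kHz.
3.92 kHz ≤ fs/2 = 18.17 kHz, appears at 3.92 kHz.
11.16 kHz ≤ fs/2 = 18.17 kHz, passes unchanged.
Distinct values: {0.84 kHz, 3.92 kHz, 5.32 kHz, 11.16 kHz} → 4.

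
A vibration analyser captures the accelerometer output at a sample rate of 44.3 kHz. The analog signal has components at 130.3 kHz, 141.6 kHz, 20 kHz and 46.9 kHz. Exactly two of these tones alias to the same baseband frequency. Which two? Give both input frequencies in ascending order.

fs/2 = 22.15 kHz.
130.3 kHz mod fs = 41.7 kHz.
41.7 kHz > fs/2 = 22.15 kHz, folds to fs − 41.7 kHz = 2.6 kHz.
141.6 kHz mod fs = 8.7 kHz.
8.7 kHz ≤ fs/2 = 22.15 kHz, appears at 8.7 kHz.
20 kHz ≤ fs/2 = 22.15 kHz, passes unchanged.
46.9 kHz mod fs = 2.6 kHz.
2.6 kHz ≤ fs/2 = 22.15 kHz, appears at 2.6 kHz.
46.9 kHz and 130.3 kHz both map to 2.6 kHz.

46.9 kHz, 130.3 kHz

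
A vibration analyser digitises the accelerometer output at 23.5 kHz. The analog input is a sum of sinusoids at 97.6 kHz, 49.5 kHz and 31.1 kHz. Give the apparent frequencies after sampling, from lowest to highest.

fs/2 = 11.75 kHz.
97.6 kHz mod fs = 3.6 kHz.
3.6 kHz ≤ fs/2 = 11.75 kHz, appears at 3.6 kHz.
49.5 kHz mod fs = 2.5 kHz.
2.5 kHz ≤ fs/2 = 11.75 kHz, appears at 2.5 kHz.
31.1 kHz mod fs = 7.6 kHz.
7.6 kHz ≤ fs/2 = 11.75 kHz, appears at 7.6 kHz.
Distinct values: {2.5 kHz, 3.6 kHz, 7.6 kHz}.

2.5 kHz, 3.6 kHz, 7.6 kHz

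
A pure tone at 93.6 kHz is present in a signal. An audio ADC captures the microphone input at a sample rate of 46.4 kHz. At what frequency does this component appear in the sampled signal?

93.6 kHz mod fs = 0.8 kHz.
0.8 kHz ≤ fs/2 = 23.2 kHz, appears at 0.8 kHz.

0.8 kHz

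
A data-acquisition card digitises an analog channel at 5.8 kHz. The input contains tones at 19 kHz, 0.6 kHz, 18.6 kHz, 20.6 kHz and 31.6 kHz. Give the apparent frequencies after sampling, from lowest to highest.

0.6 kHz, 1.2 kHz, 1.6 kHz, 2.6 kHz

fs/2 = 2.9 kHz.
19 kHz mod fs = 1.6 kHz.
1.6 kHz ≤ fs/2 = 2.9 kHz, appears at 1.6 kHz.
0.6 kHz ≤ fs/2 = 2.9 kHz, passes unchanged.
18.6 kHz mod fs = 1.2 kHz.
1.2 kHz ≤ fs/2 = 2.9 kHz, appears at 1.2 kHz.
20.6 kHz mod fs = 3.2 kHz.
3.2 kHz > fs/2 = 2.9 kHz, folds to fs − 3.2 kHz = 2.6 kHz.
31.6 kHz mod fs = 2.6 kHz.
2.6 kHz ≤ fs/2 = 2.9 kHz, appears at 2.6 kHz.
Distinct values: {0.6 kHz, 1.2 kHz, 1.6 kHz, 2.6 kHz}.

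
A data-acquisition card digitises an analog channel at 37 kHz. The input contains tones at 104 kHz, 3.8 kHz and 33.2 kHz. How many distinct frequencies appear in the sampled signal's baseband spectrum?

2

fs/2 = 18.5 kHz.
104 kHz mod fs = 30 kHz.
30 kHz > fs/2 = 18.5 kHz, folds to fs − 30 kHz = 7 kHz.
3.8 kHz ≤ fs/2 = 18.5 kHz, passes unchanged.
33.2 kHz > fs/2 = 18.5 kHz, folds to fs − 33.2 kHz = 3.8 kHz.
Distinct values: {3.8 kHz, 7 kHz} → 2.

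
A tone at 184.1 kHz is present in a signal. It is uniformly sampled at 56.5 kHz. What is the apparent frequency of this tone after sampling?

14.6 kHz

184.1 kHz mod fs = 14.6 kHz.
14.6 kHz ≤ fs/2 = 28.25 kHz, appears at 14.6 kHz.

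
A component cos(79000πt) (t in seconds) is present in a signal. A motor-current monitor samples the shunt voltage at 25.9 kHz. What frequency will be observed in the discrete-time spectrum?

12.3 kHz

ω = 79000π rad/s → f = ω/(2π) = 39500 Hz = 39.5 kHz.
39.5 kHz mod fs = 13.6 kHz.
13.6 kHz > fs/2 = 12.95 kHz, folds to fs − 13.6 kHz = 12.3 kHz.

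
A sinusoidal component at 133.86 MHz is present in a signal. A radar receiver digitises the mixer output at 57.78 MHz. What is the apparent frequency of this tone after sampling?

18.3 MHz

133.86 MHz mod fs = 18.3 MHz.
18.3 MHz ≤ fs/2 = 28.89 MHz, appears at 18.3 MHz.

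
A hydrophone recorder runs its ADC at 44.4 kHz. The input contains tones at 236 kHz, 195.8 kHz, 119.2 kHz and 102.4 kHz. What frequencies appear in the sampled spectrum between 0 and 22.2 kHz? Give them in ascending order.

13.6 kHz, 14 kHz, 18.2 kHz

fs/2 = 22.2 kHz.
236 kHz mod fs = 14 kHz.
14 kHz ≤ fs/2 = 22.2 kHz, appears at 14 kHz.
195.8 kHz mod fs = 18.2 kHz.
18.2 kHz ≤ fs/2 = 22.2 kHz, appears at 18.2 kHz.
119.2 kHz mod fs = 30.4 kHz.
30.4 kHz > fs/2 = 22.2 kHz, folds to fs − 30.4 kHz = 14 kHz.
102.4 kHz mod fs = 13.6 kHz.
13.6 kHz ≤ fs/2 = 22.2 kHz, appears at 13.6 kHz.
Distinct values: {13.6 kHz, 14 kHz, 18.2 kHz}.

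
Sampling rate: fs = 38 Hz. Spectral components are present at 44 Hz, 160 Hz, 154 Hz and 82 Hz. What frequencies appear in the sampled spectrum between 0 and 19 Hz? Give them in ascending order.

fs/2 = 19 Hz.
44 Hz mod fs = 6 Hz.
6 Hz ≤ fs/2 = 19 Hz, appears at 6 Hz.
160 Hz mod fs = 8 Hz.
8 Hz ≤ fs/2 = 19 Hz, appears at 8 Hz.
154 Hz mod fs = 2 Hz.
2 Hz ≤ fs/2 = 19 Hz, appears at 2 Hz.
82 Hz mod fs = 6 Hz.
6 Hz ≤ fs/2 = 19 Hz, appears at 6 Hz.
Distinct values: {2 Hz, 6 Hz, 8 Hz}.

2 Hz, 6 Hz, 8 Hz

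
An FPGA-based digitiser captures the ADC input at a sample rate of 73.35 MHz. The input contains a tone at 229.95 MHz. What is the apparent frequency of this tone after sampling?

9.9 MHz

229.95 MHz mod fs = 9.9 MHz.
9.9 MHz ≤ fs/2 = 36.675 MHz, appears at 9.9 MHz.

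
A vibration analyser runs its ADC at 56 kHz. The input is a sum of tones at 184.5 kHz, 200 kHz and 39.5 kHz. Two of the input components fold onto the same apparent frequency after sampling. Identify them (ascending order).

fs/2 = 28 kHz.
184.5 kHz mod fs = 16.5 kHz.
16.5 kHz ≤ fs/2 = 28 kHz, appears at 16.5 kHz.
200 kHz mod fs = 32 kHz.
32 kHz > fs/2 = 28 kHz, folds to fs − 32 kHz = 24 kHz.
39.5 kHz > fs/2 = 28 kHz, folds to fs − 39.5 kHz = 16.5 kHz.
39.5 kHz and 184.5 kHz both map to 16.5 kHz.

39.5 kHz, 184.5 kHz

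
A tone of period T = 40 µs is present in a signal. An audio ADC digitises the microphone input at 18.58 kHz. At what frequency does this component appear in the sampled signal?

T = 40 µs → f = 1/T = 25 kHz.
25 kHz mod fs = 6.42 kHz.
6.42 kHz ≤ fs/2 = 9.29 kHz, appears at 6.42 kHz.

6.42 kHz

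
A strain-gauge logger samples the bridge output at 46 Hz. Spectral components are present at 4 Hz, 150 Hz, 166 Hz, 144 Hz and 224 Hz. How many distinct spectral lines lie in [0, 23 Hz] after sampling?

4

fs/2 = 23 Hz.
4 Hz ≤ fs/2 = 23 Hz, passes unchanged.
150 Hz mod fs = 12 Hz.
12 Hz ≤ fs/2 = 23 Hz, appears at 12 Hz.
166 Hz mod fs = 28 Hz.
28 Hz > fs/2 = 23 Hz, folds to fs − 28 Hz = 18 Hz.
144 Hz mod fs = 6 Hz.
6 Hz ≤ fs/2 = 23 Hz, appears at 6 Hz.
224 Hz mod fs = 40 Hz.
40 Hz > fs/2 = 23 Hz, folds to fs − 40 Hz = 6 Hz.
Distinct values: {4 Hz, 6 Hz, 12 Hz, 18 Hz} → 4.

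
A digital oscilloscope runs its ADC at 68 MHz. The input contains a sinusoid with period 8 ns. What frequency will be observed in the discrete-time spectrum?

11 MHz

T = 8 ns → f = 1/T = 125 MHz.
125 MHz mod fs = 57 MHz.
57 MHz > fs/2 = 34 MHz, folds to fs − 57 MHz = 11 MHz.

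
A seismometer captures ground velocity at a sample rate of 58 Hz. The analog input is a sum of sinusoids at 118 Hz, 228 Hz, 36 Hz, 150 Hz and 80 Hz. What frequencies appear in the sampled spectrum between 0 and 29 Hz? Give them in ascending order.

fs/2 = 29 Hz.
118 Hz mod fs = 2 Hz.
2 Hz ≤ fs/2 = 29 Hz, appears at 2 Hz.
228 Hz mod fs = 54 Hz.
54 Hz > fs/2 = 29 Hz, folds to fs − 54 Hz = 4 Hz.
36 Hz > fs/2 = 29 Hz, folds to fs − 36 Hz = 22 Hz.
150 Hz mod fs = 34 Hz.
34 Hz > fs/2 = 29 Hz, folds to fs − 34 Hz = 24 Hz.
80 Hz mod fs = 22 Hz.
22 Hz ≤ fs/2 = 29 Hz, appears at 22 Hz.
Distinct values: {2 Hz, 4 Hz, 22 Hz, 24 Hz}.

2 Hz, 4 Hz, 22 Hz, 24 Hz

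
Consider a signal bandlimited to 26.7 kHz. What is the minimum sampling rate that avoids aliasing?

53.4 kHz

Nyquist rate = 2 × 26.7 kHz = 53.4 kHz.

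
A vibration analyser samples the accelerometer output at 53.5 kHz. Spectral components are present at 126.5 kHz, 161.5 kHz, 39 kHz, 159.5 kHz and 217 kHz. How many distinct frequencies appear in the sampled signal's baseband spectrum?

4

fs/2 = 26.75 kHz.
126.5 kHz mod fs = 19.5 kHz.
19.5 kHz ≤ fs/2 = 26.75 kHz, appears at 19.5 kHz.
161.5 kHz mod fs = 1 kHz.
1 kHz ≤ fs/2 = 26.75 kHz, appears at 1 kHz.
39 kHz > fs/2 = 26.75 kHz, folds to fs − 39 kHz = 14.5 kHz.
159.5 kHz mod fs = 52.5 kHz.
52.5 kHz > fs/2 = 26.75 kHz, folds to fs − 52.5 kHz = 1 kHz.
217 kHz mod fs = 3 kHz.
3 kHz ≤ fs/2 = 26.75 kHz, appears at 3 kHz.
Distinct values: {1 kHz, 3 kHz, 14.5 kHz, 19.5 kHz} → 4.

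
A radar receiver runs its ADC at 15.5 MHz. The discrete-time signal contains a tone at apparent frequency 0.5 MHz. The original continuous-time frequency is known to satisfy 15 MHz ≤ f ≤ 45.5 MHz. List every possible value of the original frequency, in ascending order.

15 MHz, 16 MHz, 30.5 MHz, 31.5 MHz

Frequencies that alias to 0.5 MHz are k·fs ± 0.5 MHz for integer k ≥ 0.
k=0: 0.5 MHz.
k=1: 15 MHz, 16 MHz.
k=2: 30.5 MHz, 31.5 MHz.
k=3: 46 MHz, 47 MHz.
Within [15 MHz, 45.5 MHz]: 15 MHz, 16 MHz, 30.5 MHz, 31.5 MHz.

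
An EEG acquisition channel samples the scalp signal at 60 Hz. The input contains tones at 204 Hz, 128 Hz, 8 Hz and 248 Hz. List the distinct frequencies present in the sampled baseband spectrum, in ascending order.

8 Hz, 24 Hz

fs/2 = 30 Hz.
204 Hz mod fs = 24 Hz.
24 Hz ≤ fs/2 = 30 Hz, appears at 24 Hz.
128 Hz mod fs = 8 Hz.
8 Hz ≤ fs/2 = 30 Hz, appears at 8 Hz.
8 Hz ≤ fs/2 = 30 Hz, passes unchanged.
248 Hz mod fs = 8 Hz.
8 Hz ≤ fs/2 = 30 Hz, appears at 8 Hz.
Distinct values: {8 Hz, 24 Hz}.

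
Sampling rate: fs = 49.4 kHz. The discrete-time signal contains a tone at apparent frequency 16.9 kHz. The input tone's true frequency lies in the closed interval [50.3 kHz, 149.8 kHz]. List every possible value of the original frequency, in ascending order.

Frequencies that alias to 16.9 kHz are k·fs ± 16.9 kHz for integer k ≥ 0.
k=0: 16.9 kHz.
k=1: 32.5 kHz, 66.3 kHz.
k=2: 81.9 kHz, 115.7 kHz.
k=3: 131.3 kHz, 165.1 kHz.
k=4: 180.7 kHz, 214.5 kHz.
Within [50.3 kHz, 149.8 kHz]: 66.3 kHz, 81.9 kHz, 115.7 kHz, 131.3 kHz.

66.3 kHz, 81.9 kHz, 115.7 kHz, 131.3 kHz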